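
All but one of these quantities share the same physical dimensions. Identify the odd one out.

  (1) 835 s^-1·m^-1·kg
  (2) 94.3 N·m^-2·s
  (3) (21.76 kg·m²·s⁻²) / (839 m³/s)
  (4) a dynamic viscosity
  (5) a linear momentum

(5)

Expand each in SI base units:
  (1) kg·m⁻¹·s⁻¹
  (2) N·s·m⁻² = kg·m·s⁻²·s·m⁻² = kg·m⁻¹·s⁻¹
  (3) [kg·m²·s⁻²] / [m³·s⁻¹] = kg·m⁻¹·s⁻¹
  (4) [dynamic viscosity] = kg·m⁻¹·s⁻¹
  (5) [linear momentum] = kg·m·s⁻¹
All reduce to kg·m⁻¹·s⁻¹ except (5), which is kg·m·s⁻¹.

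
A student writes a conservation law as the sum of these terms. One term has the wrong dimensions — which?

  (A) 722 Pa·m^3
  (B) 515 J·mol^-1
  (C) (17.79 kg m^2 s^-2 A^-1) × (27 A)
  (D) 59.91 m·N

Work out the base dimensions of each:
  (A) Pa·m³ = N·m⁻²·m³ = kg·m²·s⁻²
  (B) J·mol⁻¹ = N·m·mol⁻¹ = kg·m²·s⁻²·mol⁻¹
  (C) [kg·m²·s⁻²·A⁻¹] · [A] = kg·m²·s⁻²
  (D) N·m = kg·m·s⁻²·m = kg·m²·s⁻²
All reduce to kg·m²·s⁻² except (B), which is kg·m²·s⁻²·mol⁻¹.

(B)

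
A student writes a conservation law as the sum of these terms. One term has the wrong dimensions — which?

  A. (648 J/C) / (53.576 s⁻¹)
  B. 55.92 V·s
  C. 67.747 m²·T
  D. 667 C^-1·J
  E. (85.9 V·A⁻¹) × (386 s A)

D.

Dimensions:
  A. [kg·m²·s⁻³·A⁻¹] / [s⁻¹] = kg·m²·s⁻²·A⁻¹
  B. V·s = J·C⁻¹·s = kg·m²·s⁻²·A⁻¹
  C. T·m² = Wb·m⁻²·m² = kg·m²·s⁻²·A⁻¹
  D. J·C⁻¹ = N·m·(s·A)⁻¹ = kg·m²·s⁻³·A⁻¹
  E. [kg·m²·s⁻³·A⁻²] · [s·A] = kg·m²·s⁻²·A⁻¹
All reduce to kg·m²·s⁻²·A⁻¹ except D., which is kg·m²·s⁻³·A⁻¹.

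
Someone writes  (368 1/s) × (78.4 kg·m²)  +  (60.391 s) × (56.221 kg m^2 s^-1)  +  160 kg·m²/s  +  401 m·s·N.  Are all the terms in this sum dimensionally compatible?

No

Reduce each to base SI dimensions:
  (368 1/s) × (78.4 kg·m²):  [s⁻¹] · [kg·m²] = kg·m²·s⁻¹
  (60.391 s) × (56.221 kg m^2 s^-1):  [s] · [kg·m²·s⁻¹] = kg·m²
  160 kg·m²/s:  kg·m²·s⁻¹
  401 m·s·N:  N·m·s = kg·m·s⁻²·m·s = kg·m²·s⁻¹
The terms do not share a single dimension (kg·m² vs kg·m²·s⁻¹).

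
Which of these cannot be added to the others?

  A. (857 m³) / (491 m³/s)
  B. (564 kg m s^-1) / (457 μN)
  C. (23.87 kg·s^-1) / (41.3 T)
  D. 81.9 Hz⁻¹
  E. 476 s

Work out the base dimensions of each:
  A. [m³] / [m³·s⁻¹] = s
  B. [kg·m·s⁻¹] / [kg·m·s⁻²] = s
  C. [kg·s⁻¹] / [kg·s⁻²·A⁻¹] = s·A
  D. Hz⁻¹ = (s⁻¹)⁻¹ = s
  E. s
All reduce to s except C., which is s·A.

C.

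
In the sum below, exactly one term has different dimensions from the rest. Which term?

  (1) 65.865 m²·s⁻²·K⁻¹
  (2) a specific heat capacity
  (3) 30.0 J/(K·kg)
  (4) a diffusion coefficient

Reduce each to base SI dimensions:
  (1) m²·s⁻²·K⁻¹
  (2) [specific heat capacity] = m²·s⁻²·K⁻¹
  (3) J·kg⁻¹·K⁻¹ = N·m·kg⁻¹·K⁻¹ = m²·s⁻²·K⁻¹
  (4) [diffusion coefficient] = m²·s⁻¹
All reduce to m²·s⁻²·K⁻¹ except (4), which is m²·s⁻¹.

(4)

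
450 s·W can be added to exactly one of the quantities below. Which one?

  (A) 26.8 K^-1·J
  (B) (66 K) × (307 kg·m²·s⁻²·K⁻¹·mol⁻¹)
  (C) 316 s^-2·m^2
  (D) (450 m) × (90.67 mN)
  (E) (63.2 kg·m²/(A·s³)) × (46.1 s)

Reference: W·s = J·s⁻¹·s = kg·m²·s⁻².
Each option:
  (A) J·K⁻¹ = N·m·K⁻¹ = kg·m²·s⁻²·K⁻¹
  (B) [K] · [kg·m²·s⁻²·K⁻¹·mol⁻¹] = kg·m²·s⁻²·mol⁻¹
  (C) m²·s⁻²
  (D) [m] · [kg·m·s⁻²] = kg·m²·s⁻²  ← same
  (E) [kg·m²·s⁻³·A⁻¹] · [s] = kg·m²·s⁻²·A⁻¹
Only (D) matches kg·m²·s⁻².

(D)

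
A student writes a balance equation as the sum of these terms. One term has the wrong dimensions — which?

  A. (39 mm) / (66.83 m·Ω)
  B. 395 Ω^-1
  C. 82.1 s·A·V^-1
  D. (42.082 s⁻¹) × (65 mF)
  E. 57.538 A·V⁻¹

C.

Reduce each to base SI dimensions:
  A. [m] / [kg·m³·s⁻³·A⁻²] = kg⁻¹·m⁻²·s³·A²
  B. Ω⁻¹ = (V·A⁻¹)⁻¹ = kg⁻¹·m⁻²·s³·A²
  C. A·s·V⁻¹ = A·s·(J·C⁻¹)⁻¹ = kg⁻¹·m⁻²·s⁴·A²
  D. [s⁻¹] · [kg⁻¹·m⁻²·s⁴·A²] = kg⁻¹·m⁻²·s³·A²
  E. A·V⁻¹ = A·(J·C⁻¹)⁻¹ = kg⁻¹·m⁻²·s³·A²
All reduce to kg⁻¹·m⁻²·s³·A² except C., which is kg⁻¹·m⁻²·s⁴·A².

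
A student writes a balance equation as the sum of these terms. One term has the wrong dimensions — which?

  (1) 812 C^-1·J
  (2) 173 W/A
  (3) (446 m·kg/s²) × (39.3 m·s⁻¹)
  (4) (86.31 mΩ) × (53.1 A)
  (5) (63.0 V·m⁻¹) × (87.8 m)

Reduce each to base SI dimensions:
  (1) J·C⁻¹ = N·m·(s·A)⁻¹ = kg·m²·s⁻³·A⁻¹
  (2) W·A⁻¹ = J·s⁻¹·A⁻¹ = kg·m²·s⁻³·A⁻¹
  (3) [kg·m·s⁻²] · [m·s⁻¹] = kg·m²·s⁻³
  (4) [kg·m²·s⁻³·A⁻²] · [A] = kg·m²·s⁻³·A⁻¹
  (5) [kg·m·s⁻³·A⁻¹] · [m] = kg·m²·s⁻³·A⁻¹
All reduce to kg·m²·s⁻³·A⁻¹ except (3), which is kg·m²·s⁻³.

(3)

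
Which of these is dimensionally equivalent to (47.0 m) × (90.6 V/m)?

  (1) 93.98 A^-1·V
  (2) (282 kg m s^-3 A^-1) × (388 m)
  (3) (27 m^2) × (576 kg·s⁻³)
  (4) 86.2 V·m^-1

(2)

Reference: [m] · [kg·m·s⁻³·A⁻¹] = kg·m²·s⁻³·A⁻¹.
Each option:
  (1) V·A⁻¹ = J·C⁻¹·A⁻¹ = kg·m²·s⁻³·A⁻²
  (2) [kg·m·s⁻³·A⁻¹] · [m] = kg·m²·s⁻³·A⁻¹  ← same
  (3) [m²] · [kg·s⁻³] = kg·m²·s⁻³
  (4) V·m⁻¹ = J·C⁻¹·m⁻¹ = kg·m·s⁻³·A⁻¹
Only (2) matches kg·m²·s⁻³·A⁻¹.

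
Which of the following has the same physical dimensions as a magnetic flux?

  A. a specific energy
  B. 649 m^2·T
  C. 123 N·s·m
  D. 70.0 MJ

Reference: [magnetic flux] = kg·m²·s⁻²·A⁻¹.
Each option:
  A. [specific energy] = m²·s⁻²
  B. T·m² = Wb·m⁻²·m² = kg·m²·s⁻²·A⁻¹  ← same
  C. N·m·s = kg·m·s⁻²·m·s = kg·m²·s⁻¹
  D. J = N·m = kg·m²·s⁻²
Only B. matches kg·m²·s⁻²·A⁻¹.

B.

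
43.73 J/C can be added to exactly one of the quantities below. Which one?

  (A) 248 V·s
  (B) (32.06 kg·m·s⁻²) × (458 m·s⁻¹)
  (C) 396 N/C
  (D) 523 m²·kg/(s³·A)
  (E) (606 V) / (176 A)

(D)

Reference: J·C⁻¹ = N·m·(s·A)⁻¹ = kg·m²·s⁻³·A⁻¹.
Each option:
  (A) V·s = J·C⁻¹·s = kg·m²·s⁻²·A⁻¹
  (B) [kg·m·s⁻²] · [m·s⁻¹] = kg·m²·s⁻³
  (C) N·C⁻¹ = kg·m·s⁻²·(s·A)⁻¹ = kg·m·s⁻³·A⁻¹
  (D) kg·m²·s⁻³·A⁻¹  ← same
  (E) [kg·m²·s⁻³·A⁻¹] / [A] = kg·m²·s⁻³·A⁻²
Only (D) matches kg·m²·s⁻³·A⁻¹.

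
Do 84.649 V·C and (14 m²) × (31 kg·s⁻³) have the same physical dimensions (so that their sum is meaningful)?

Expand each in SI base units:
  84.649 V·C:  C·V = s·A·J·C⁻¹ = kg·m²·s⁻²
  (14 m²) × (31 kg·s⁻³):  [m²] · [kg·s⁻³] = kg·m²·s⁻³
kg·m²·s⁻² ≠ kg·m²·s⁻³, so they cannot be added.

No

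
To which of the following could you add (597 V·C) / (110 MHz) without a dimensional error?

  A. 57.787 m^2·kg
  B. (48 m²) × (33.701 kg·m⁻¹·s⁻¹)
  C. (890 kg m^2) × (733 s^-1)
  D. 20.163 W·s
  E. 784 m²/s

Reference: [kg·m²·s⁻²] / [s⁻¹] = kg·m²·s⁻¹.
Each option:
  A. kg·m²
  B. [m²] · [kg·m⁻¹·s⁻¹] = kg·m·s⁻¹
  C. [kg·m²] · [s⁻¹] = kg·m²·s⁻¹  ← same
  D. W·s = J·s⁻¹·s = kg·m²·s⁻²
  E. m²·s⁻¹
Only C. matches kg·m²·s⁻¹.

C.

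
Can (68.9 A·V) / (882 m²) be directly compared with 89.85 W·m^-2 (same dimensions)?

Yes

Work out the base dimensions of each:
  (68.9 A·V) / (882 m²):  [kg·m²·s⁻³] / [m²] = kg·s⁻³
  89.85 W·m^-2:  W·m⁻² = J·s⁻¹·m⁻² = kg·s⁻³
Both are kg·s⁻³, so they have the same dimensions and can be added.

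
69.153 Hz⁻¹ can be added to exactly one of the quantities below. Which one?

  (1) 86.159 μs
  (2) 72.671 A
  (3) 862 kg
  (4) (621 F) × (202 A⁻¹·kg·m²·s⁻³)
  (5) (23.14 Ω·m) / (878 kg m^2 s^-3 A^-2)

Reference: Hz⁻¹ = (s⁻¹)⁻¹ = s.
Each option:
  (1) s  ← same
  (2) A
  (3) kg
  (4) [kg⁻¹·m⁻²·s⁴·A²] · [kg·m²·s⁻³·A⁻¹] = s·A
  (5) [kg·m³·s⁻³·A⁻²] / [kg·m²·s⁻³·A⁻²] = m
Only (1) matches s.

(1)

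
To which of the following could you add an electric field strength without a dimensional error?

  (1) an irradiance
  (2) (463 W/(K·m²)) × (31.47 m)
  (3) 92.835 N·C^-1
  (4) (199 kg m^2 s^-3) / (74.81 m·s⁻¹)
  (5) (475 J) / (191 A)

(3)

Reference: [electric field strength] = kg·m·s⁻³·A⁻¹.
Each option:
  (1) [irradiance] = kg·s⁻³
  (2) [kg·s⁻³·K⁻¹] · [m] = kg·m·s⁻³·K⁻¹
  (3) N·C⁻¹ = kg·m·s⁻²·(s·A)⁻¹ = kg·m·s⁻³·A⁻¹  ← same
  (4) [kg·m²·s⁻³] / [m·s⁻¹] = kg·m·s⁻²
  (5) [kg·m²·s⁻²] / [A] = kg·m²·s⁻²·A⁻¹
Only (3) matches kg·m·s⁻³·A⁻¹.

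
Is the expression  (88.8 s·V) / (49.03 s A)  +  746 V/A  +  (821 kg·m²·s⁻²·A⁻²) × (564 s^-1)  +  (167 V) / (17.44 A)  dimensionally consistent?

Yes

Reduce each to base SI dimensions:
  (88.8 s·V) / (49.03 s A):  [kg·m²·s⁻²·A⁻¹] / [s·A] = kg·m²·s⁻³·A⁻²
  746 V/A:  V·A⁻¹ = J·C⁻¹·A⁻¹ = kg·m²·s⁻³·A⁻²
  (821 kg·m²·s⁻²·A⁻²) × (564 s^-1):  [kg·m²·s⁻²·A⁻²] · [s⁻¹] = kg·m²·s⁻³·A⁻²
  (167 V) / (17.44 A):  [kg·m²·s⁻³·A⁻¹] / [A] = kg·m²·s⁻³·A⁻²
Every term reduces to kg·m²·s⁻³·A⁻².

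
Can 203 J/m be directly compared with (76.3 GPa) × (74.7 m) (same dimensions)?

No

In SI base units:
  203 J/m:  J·m⁻¹ = N·m·m⁻¹ = kg·m·s⁻²
  (76.3 GPa) × (74.7 m):  [kg·m⁻¹·s⁻²] · [m] = kg·s⁻²
kg·m·s⁻² ≠ kg·s⁻², so they cannot be added.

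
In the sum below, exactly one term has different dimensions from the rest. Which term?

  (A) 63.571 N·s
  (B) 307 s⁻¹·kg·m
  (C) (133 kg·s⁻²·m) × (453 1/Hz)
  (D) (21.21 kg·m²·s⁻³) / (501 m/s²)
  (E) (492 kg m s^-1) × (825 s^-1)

(E)

In SI base units:
  (A) N·s = kg·m·s⁻²·s = kg·m·s⁻¹
  (B) kg·m·s⁻¹
  (C) [kg·m·s⁻²] · [s] = kg·m·s⁻¹
  (D) [kg·m²·s⁻³] / [m·s⁻²] = kg·m·s⁻¹
  (E) [kg·m·s⁻¹] · [s⁻¹] = kg·m·s⁻²
All reduce to kg·m·s⁻¹ except (E), which is kg·m·s⁻².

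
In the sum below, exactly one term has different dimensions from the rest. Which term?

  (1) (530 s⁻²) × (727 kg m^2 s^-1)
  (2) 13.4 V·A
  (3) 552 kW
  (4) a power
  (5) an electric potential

In SI base units:
  (1) [s⁻²] · [kg·m²·s⁻¹] = kg·m²·s⁻³
  (2) V·A = J·C⁻¹·A = kg·m²·s⁻³
  (3) W = J·s⁻¹ = kg·m²·s⁻³
  (4) [power] = kg·m²·s⁻³
  (5) [electric potential] = kg·m²·s⁻³·A⁻¹
All reduce to kg·m²·s⁻³ except (5), which is kg·m²·s⁻³·A⁻¹.

(5)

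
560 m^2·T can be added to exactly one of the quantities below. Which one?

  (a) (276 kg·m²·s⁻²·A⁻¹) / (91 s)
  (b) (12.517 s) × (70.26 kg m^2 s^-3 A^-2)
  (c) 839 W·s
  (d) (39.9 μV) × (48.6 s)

(d)

Reference: T·m² = Wb·m⁻²·m² = kg·m²·s⁻²·A⁻¹.
Each option:
  (a) [kg·m²·s⁻²·A⁻¹] / [s] = kg·m²·s⁻³·A⁻¹
  (b) [s] · [kg·m²·s⁻³·A⁻²] = kg·m²·s⁻²·A⁻²
  (c) W·s = J·s⁻¹·s = kg·m²·s⁻²
  (d) [kg·m²·s⁻³·A⁻¹] · [s] = kg·m²·s⁻²·A⁻¹  ← same
Only (d) matches kg·m²·s⁻²·A⁻¹.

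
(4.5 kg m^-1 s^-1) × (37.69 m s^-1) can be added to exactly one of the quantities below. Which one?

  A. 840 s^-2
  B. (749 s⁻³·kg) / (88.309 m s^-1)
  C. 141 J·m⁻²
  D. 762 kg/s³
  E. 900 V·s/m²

C.

Reference: [kg·m⁻¹·s⁻¹] · [m·s⁻¹] = kg·s⁻².
Each option:
  A. s⁻²
  B. [kg·s⁻³] / [m·s⁻¹] = kg·m⁻¹·s⁻²
  C. J·m⁻² = N·m·m⁻² = kg·s⁻²  ← same
  D. kg·s⁻³
  E. V·s·m⁻² = J·C⁻¹·s·m⁻² = kg·s⁻²·A⁻¹
Only C. matches kg·s⁻².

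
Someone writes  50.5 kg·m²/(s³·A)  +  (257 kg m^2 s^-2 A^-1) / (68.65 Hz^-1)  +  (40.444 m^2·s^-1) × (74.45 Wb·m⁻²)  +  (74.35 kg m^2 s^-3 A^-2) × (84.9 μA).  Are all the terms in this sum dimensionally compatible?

Yes

Dimensions:
  50.5 kg·m²/(s³·A):  kg·m²·s⁻³·A⁻¹
  (257 kg m^2 s^-2 A^-1) / (68.65 Hz^-1):  [kg·m²·s⁻²·A⁻¹] / [s] = kg·m²·s⁻³·A⁻¹
  (40.444 m^2·s^-1) × (74.45 Wb·m⁻²):  [m²·s⁻¹] · [kg·s⁻²·A⁻¹] = kg·m²·s⁻³·A⁻¹
  (74.35 kg m^2 s^-3 A^-2) × (84.9 μA):  [kg·m²·s⁻³·A⁻²] · [A] = kg·m²·s⁻³·A⁻¹
Every term reduces to kg·m²·s⁻³·A⁻¹.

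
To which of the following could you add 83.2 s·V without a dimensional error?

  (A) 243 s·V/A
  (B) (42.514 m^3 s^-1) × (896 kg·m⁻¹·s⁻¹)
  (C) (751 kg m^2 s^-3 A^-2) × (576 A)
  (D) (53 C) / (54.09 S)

(D)

Reference: V·s = J·C⁻¹·s = kg·m²·s⁻²·A⁻¹.
Each option:
  (A) V·s·A⁻¹ = J·C⁻¹·s·A⁻¹ = kg·m²·s⁻²·A⁻²
  (B) [m³·s⁻¹] · [kg·m⁻¹·s⁻¹] = kg·m²·s⁻²
  (C) [kg·m²·s⁻³·A⁻²] · [A] = kg·m²·s⁻³·A⁻¹
  (D) [s·A] / [kg⁻¹·m⁻²·s³·A²] = kg·m²·s⁻²·A⁻¹  ← same
Only (D) matches kg·m²·s⁻²·A⁻¹.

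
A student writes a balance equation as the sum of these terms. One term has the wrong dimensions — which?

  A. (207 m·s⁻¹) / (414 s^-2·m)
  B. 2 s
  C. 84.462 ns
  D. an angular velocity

D.

Expand each in SI base units:
  A. [m·s⁻¹] / [m·s⁻²] = s
  B. s
  C. s
  D. [angular velocity] = s⁻¹
All reduce to s except D., which is s⁻¹.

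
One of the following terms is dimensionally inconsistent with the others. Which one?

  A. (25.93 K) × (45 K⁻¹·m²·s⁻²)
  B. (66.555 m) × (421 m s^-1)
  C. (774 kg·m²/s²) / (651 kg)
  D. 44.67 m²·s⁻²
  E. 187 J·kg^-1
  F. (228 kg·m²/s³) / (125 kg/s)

Dimensions:
  A. [K] · [m²·s⁻²·K⁻¹] = m²·s⁻²
  B. [m] · [m·s⁻¹] = m²·s⁻¹
  C. [kg·m²·s⁻²] / [kg] = m²·s⁻²
  D. m²·s⁻²
  E. J·kg⁻¹ = N·m·kg⁻¹ = m²·s⁻²
  F. [kg·m²·s⁻³] / [kg·s⁻¹] = m²·s⁻²
All reduce to m²·s⁻² except B., which is m²·s⁻¹.

B.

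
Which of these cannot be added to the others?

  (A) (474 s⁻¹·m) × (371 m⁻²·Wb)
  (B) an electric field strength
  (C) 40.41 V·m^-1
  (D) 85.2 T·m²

Expand each in SI base units:
  (A) [m·s⁻¹] · [kg·s⁻²·A⁻¹] = kg·m·s⁻³·A⁻¹
  (B) [electric field strength] = kg·m·s⁻³·A⁻¹
  (C) V·m⁻¹ = J·C⁻¹·m⁻¹ = kg·m·s⁻³·A⁻¹
  (D) T·m² = Wb·m⁻²·m² = kg·m²·s⁻²·A⁻¹
All reduce to kg·m·s⁻³·A⁻¹ except (D), which is kg·m²·s⁻²·A⁻¹.

(D)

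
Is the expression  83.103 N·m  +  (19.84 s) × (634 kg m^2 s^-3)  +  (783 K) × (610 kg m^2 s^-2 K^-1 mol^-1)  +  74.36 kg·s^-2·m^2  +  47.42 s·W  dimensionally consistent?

Work out the base dimensions of each:
  83.103 N·m:  N·m = kg·m·s⁻²·m = kg·m²·s⁻²
  (19.84 s) × (634 kg m^2 s^-3):  [s] · [kg·m²·s⁻³] = kg·m²·s⁻²
  (783 K) × (610 kg m^2 s^-2 K^-1 mol^-1):  [K] · [kg·m²·s⁻²·K⁻¹·mol⁻¹] = kg·m²·s⁻²·mol⁻¹
  74.36 kg·s^-2·m^2:  kg·m²·s⁻²
  47.42 s·W:  W·s = J·s⁻¹·s = kg·m²·s⁻²
The terms do not share a single dimension (kg·m²·s⁻² vs kg·m²·s⁻²·mol⁻¹).

No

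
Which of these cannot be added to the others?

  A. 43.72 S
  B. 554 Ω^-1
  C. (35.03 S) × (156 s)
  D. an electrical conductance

C.

Work out the base dimensions of each:
  A. S = Ω⁻¹ = kg⁻¹·m⁻²·s³·A²
  B. Ω⁻¹ = (V·A⁻¹)⁻¹ = kg⁻¹·m⁻²·s³·A²
  C. [kg⁻¹·m⁻²·s³·A²] · [s] = kg⁻¹·m⁻²·s⁴·A²
  D. [electrical conductance] = kg⁻¹·m⁻²·s³·A²
All reduce to kg⁻¹·m⁻²·s³·A² except C., which is kg⁻¹·m⁻²·s⁴·A².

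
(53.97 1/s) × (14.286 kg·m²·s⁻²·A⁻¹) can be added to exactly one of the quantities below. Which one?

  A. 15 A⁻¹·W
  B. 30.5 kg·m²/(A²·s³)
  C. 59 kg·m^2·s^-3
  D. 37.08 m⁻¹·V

Reference: [s⁻¹] · [kg·m²·s⁻²·A⁻¹] = kg·m²·s⁻³·A⁻¹.
Each option:
  A. W·A⁻¹ = J·s⁻¹·A⁻¹ = kg·m²·s⁻³·A⁻¹  ← same
  B. kg·m²·s⁻³·A⁻²
  C. kg·m²·s⁻³
  D. V·m⁻¹ = J·C⁻¹·m⁻¹ = kg·m·s⁻³·A⁻¹
Only A. matches kg·m²·s⁻³·A⁻¹.

A.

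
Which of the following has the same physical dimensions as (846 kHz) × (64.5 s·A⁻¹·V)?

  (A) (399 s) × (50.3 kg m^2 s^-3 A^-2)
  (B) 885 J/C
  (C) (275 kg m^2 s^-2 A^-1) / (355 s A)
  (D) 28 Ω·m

Reference: [s⁻¹] · [kg·m²·s⁻²·A⁻²] = kg·m²·s⁻³·A⁻².
Each option:
  (A) [s] · [kg·m²·s⁻³·A⁻²] = kg·m²·s⁻²·A⁻²
  (B) J·C⁻¹ = N·m·(s·A)⁻¹ = kg·m²·s⁻³·A⁻¹
  (C) [kg·m²·s⁻²·A⁻¹] / [s·A] = kg·m²·s⁻³·A⁻²  ← same
  (D) Ω·m = V·A⁻¹·m = kg·m³·s⁻³·A⁻²
Only (C) matches kg·m²·s⁻³·A⁻².

(C)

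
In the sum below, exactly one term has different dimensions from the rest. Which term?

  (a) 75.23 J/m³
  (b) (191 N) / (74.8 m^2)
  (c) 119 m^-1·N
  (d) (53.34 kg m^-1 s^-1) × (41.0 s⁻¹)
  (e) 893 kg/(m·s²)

Reduce each to base SI dimensions:
  (a) J·m⁻³ = N·m·m⁻³ = kg·m⁻¹·s⁻²
  (b) [kg·m·s⁻²] / [m²] = kg·m⁻¹·s⁻²
  (c) N·m⁻¹ = kg·m·s⁻²·m⁻¹ = kg·s⁻²
  (d) [kg·m⁻¹·s⁻¹] · [s⁻¹] = kg·m⁻¹·s⁻²
  (e) kg·m⁻¹·s⁻²
All reduce to kg·m⁻¹·s⁻² except (c), which is kg·s⁻².

(c)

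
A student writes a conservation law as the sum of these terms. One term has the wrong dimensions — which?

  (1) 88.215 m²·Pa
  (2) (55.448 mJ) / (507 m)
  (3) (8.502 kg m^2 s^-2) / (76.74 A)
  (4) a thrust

Reduce each to base SI dimensions:
  (1) Pa·m² = N·m⁻²·m² = kg·m·s⁻²
  (2) [kg·m²·s⁻²] / [m] = kg·m·s⁻²
  (3) [kg·m²·s⁻²] / [A] = kg·m²·s⁻²·A⁻¹
  (4) [thrust] = kg·m·s⁻²
All reduce to kg·m·s⁻² except (3), which is kg·m²·s⁻²·A⁻¹.

(3)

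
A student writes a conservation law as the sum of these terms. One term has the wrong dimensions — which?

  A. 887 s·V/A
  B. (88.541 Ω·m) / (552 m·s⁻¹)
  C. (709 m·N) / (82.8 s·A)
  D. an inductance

C.

Work out the base dimensions of each:
  A. V·s·A⁻¹ = J·C⁻¹·s·A⁻¹ = kg·m²·s⁻²·A⁻²
  B. [kg·m³·s⁻³·A⁻²] / [m·s⁻¹] = kg·m²·s⁻²·A⁻²
  C. [kg·m²·s⁻²] / [s·A] = kg·m²·s⁻³·A⁻¹
  D. [inductance] = kg·m²·s⁻²·A⁻²
All reduce to kg·m²·s⁻²·A⁻² except C., which is kg·m²·s⁻³·A⁻¹.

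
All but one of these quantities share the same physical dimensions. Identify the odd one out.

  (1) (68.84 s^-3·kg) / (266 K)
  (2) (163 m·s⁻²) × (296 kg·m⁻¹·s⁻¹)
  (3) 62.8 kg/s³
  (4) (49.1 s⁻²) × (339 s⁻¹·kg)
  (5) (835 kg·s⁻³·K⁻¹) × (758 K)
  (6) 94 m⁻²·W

(1)

In SI base units:
  (1) [kg·s⁻³] / [K] = kg·s⁻³·K⁻¹
  (2) [m·s⁻²] · [kg·m⁻¹·s⁻¹] = kg·s⁻³
  (3) kg·s⁻³
  (4) [s⁻²] · [kg·s⁻¹] = kg·s⁻³
  (5) [kg·s⁻³·K⁻¹] · [K] = kg·s⁻³
  (6) W·m⁻² = J·s⁻¹·m⁻² = kg·s⁻³
All reduce to kg·s⁻³ except (1), which is kg·s⁻³·K⁻¹.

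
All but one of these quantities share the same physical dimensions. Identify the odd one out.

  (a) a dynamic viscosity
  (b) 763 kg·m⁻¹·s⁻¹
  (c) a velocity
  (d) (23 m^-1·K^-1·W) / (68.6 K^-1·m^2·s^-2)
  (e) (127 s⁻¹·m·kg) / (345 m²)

(c)

Dimensions:
  (a) [dynamic viscosity] = kg·m⁻¹·s⁻¹
  (b) kg·m⁻¹·s⁻¹
  (c) [velocity] = m·s⁻¹
  (d) [kg·m·s⁻³·K⁻¹] / [m²·s⁻²·K⁻¹] = kg·m⁻¹·s⁻¹
  (e) [kg·m·s⁻¹] / [m²] = kg·m⁻¹·s⁻¹
All reduce to kg·m⁻¹·s⁻¹ except (c), which is m·s⁻¹.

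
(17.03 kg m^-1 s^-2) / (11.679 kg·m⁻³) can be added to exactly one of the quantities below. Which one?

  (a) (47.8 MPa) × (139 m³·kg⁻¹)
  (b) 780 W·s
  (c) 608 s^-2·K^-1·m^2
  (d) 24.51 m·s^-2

Reference: [kg·m⁻¹·s⁻²] / [kg·m⁻³] = m²·s⁻².
Each option:
  (a) [kg·m⁻¹·s⁻²] · [kg⁻¹·m³] = m²·s⁻²  ← same
  (b) W·s = J·s⁻¹·s = kg·m²·s⁻²
  (c) m²·s⁻²·K⁻¹
  (d) m·s⁻²
Only (a) matches m²·s⁻².

(a)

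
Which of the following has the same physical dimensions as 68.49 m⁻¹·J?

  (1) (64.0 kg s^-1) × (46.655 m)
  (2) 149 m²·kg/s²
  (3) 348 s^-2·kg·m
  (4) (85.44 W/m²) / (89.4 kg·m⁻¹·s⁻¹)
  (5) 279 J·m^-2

Reference: J·m⁻¹ = N·m·m⁻¹ = kg·m·s⁻².
Each option:
  (1) [kg·s⁻¹] · [m] = kg·m·s⁻¹
  (2) kg·m²·s⁻²
  (3) kg·m·s⁻²  ← same
  (4) [kg·s⁻³] / [kg·m⁻¹·s⁻¹] = m·s⁻²
  (5) J·m⁻² = N·m·m⁻² = kg·s⁻²
Only (3) matches kg·m·s⁻².

(3)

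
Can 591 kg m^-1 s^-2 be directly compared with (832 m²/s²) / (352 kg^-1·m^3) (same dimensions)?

Yes

Reduce each to base SI dimensions:
  591 kg m^-1 s^-2:  kg·m⁻¹·s⁻²
  (832 m²/s²) / (352 kg^-1·m^3):  [m²·s⁻²] / [kg⁻¹·m³] = kg·m⁻¹·s⁻²
Both are kg·m⁻¹·s⁻², so they have the same dimensions and can be added.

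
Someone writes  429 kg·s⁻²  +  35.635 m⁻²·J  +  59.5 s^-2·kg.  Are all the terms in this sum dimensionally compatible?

Yes

In SI base units:
  429 kg·s⁻²:  kg·s⁻²
  35.635 m⁻²·J:  J·m⁻² = N·m·m⁻² = kg·s⁻²
  59.5 s^-2·kg:  kg·s⁻²
Every term reduces to kg·s⁻².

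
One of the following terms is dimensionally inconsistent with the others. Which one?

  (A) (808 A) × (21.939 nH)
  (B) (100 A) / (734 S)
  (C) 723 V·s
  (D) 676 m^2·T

In SI base units:
  (A) [A] · [kg·m²·s⁻²·A⁻²] = kg·m²·s⁻²·A⁻¹
  (B) [A] / [kg⁻¹·m⁻²·s³·A²] = kg·m²·s⁻³·A⁻¹
  (C) V·s = J·C⁻¹·s = kg·m²·s⁻²·A⁻¹
  (D) T·m² = Wb·m⁻²·m² = kg·m²·s⁻²·A⁻¹
All reduce to kg·m²·s⁻²·A⁻¹ except (B), which is kg·m²·s⁻³·A⁻¹.

(B)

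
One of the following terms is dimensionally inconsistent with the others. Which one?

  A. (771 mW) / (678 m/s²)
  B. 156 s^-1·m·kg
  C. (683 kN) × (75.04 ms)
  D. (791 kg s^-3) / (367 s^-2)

D.

Reduce each to base SI dimensions:
  A. [kg·m²·s⁻³] / [m·s⁻²] = kg·m·s⁻¹
  B. kg·m·s⁻¹
  C. [kg·m·s⁻²] · [s] = kg·m·s⁻¹
  D. [kg·s⁻³] / [s⁻²] = kg·s⁻¹
All reduce to kg·m·s⁻¹ except D., which is kg·s⁻¹.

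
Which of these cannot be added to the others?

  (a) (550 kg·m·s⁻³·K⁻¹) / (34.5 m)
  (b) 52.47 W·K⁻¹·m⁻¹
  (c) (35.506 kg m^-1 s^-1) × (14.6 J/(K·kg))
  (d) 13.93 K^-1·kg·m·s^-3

(a)

In SI base units:
  (a) [kg·m·s⁻³·K⁻¹] / [m] = kg·s⁻³·K⁻¹
  (b) W·m⁻¹·K⁻¹ = J·s⁻¹·m⁻¹·K⁻¹ = kg·m·s⁻³·K⁻¹
  (c) [kg·m⁻¹·s⁻¹] · [m²·s⁻²·K⁻¹] = kg·m·s⁻³·K⁻¹
  (d) kg·m·s⁻³·K⁻¹
All reduce to kg·m·s⁻³·K⁻¹ except (a), which is kg·s⁻³·K⁻¹.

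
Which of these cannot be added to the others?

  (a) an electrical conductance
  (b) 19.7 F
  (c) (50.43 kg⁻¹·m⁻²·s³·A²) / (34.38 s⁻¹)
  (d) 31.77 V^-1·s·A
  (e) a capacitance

(a)

In SI base units:
  (a) [electrical conductance] = kg⁻¹·m⁻²·s³·A²
  (b) F = C·V⁻¹ = kg⁻¹·m⁻²·s⁴·A²
  (c) [kg⁻¹·m⁻²·s³·A²] / [s⁻¹] = kg⁻¹·m⁻²·s⁴·A²
  (d) A·s·V⁻¹ = A·s·(J·C⁻¹)⁻¹ = kg⁻¹·m⁻²·s⁴·A²
  (e) [capacitance] = kg⁻¹·m⁻²·s⁴·A²
All reduce to kg⁻¹·m⁻²·s⁴·A² except (a), which is kg⁻¹·m⁻²·s³·A².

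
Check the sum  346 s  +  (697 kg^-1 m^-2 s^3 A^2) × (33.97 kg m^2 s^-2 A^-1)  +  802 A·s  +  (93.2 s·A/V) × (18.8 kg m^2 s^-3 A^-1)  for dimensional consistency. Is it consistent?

Expand each in SI base units:
  346 s:  s
  (697 kg^-1 m^-2 s^3 A^2) × (33.97 kg m^2 s^-2 A^-1):  [kg⁻¹·m⁻²·s³·A²] · [kg·m²·s⁻²·A⁻¹] = s·A
  802 A·s:  A·s = s·A
  (93.2 s·A/V) × (18.8 kg m^2 s^-3 A^-1):  [kg⁻¹·m⁻²·s⁴·A²] · [kg·m²·s⁻³·A⁻¹] = s·A
The terms do not share a single dimension (s vs s·A).

No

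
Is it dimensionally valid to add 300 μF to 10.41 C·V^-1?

Yes

Reduce each to base SI dimensions:
  300 μF:  F = C·V⁻¹ = kg⁻¹·m⁻²·s⁴·A²
  10.41 C·V^-1:  C·V⁻¹ = s·A·(J·C⁻¹)⁻¹ = kg⁻¹·m⁻²·s⁴·A²
Both are kg⁻¹·m⁻²·s⁴·A², so they have the same dimensions and can be added.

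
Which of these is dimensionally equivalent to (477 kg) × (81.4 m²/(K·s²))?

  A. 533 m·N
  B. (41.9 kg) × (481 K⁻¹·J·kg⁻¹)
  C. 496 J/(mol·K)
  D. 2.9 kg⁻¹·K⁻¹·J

B.

Reference: [kg] · [m²·s⁻²·K⁻¹] = kg·m²·s⁻²·K⁻¹.
Each option:
  A. N·m = kg·m·s⁻²·m = kg·m²·s⁻²
  B. [kg] · [m²·s⁻²·K⁻¹] = kg·m²·s⁻²·K⁻¹  ← same
  C. J·mol⁻¹·K⁻¹ = N·m·mol⁻¹·K⁻¹ = kg·m²·s⁻²·K⁻¹·mol⁻¹
  D. J·kg⁻¹·K⁻¹ = N·m·kg⁻¹·K⁻¹ = m²·s⁻²·K⁻¹
Only B. matches kg·m²·s⁻²·K⁻¹.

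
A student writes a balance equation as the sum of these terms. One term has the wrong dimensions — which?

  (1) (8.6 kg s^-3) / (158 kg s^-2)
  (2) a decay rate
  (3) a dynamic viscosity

Dimensions:
  (1) [kg·s⁻³] / [kg·s⁻²] = s⁻¹
  (2) [decay rate] = s⁻¹
  (3) [dynamic viscosity] = kg·m⁻¹·s⁻¹
All reduce to s⁻¹ except (3), which is kg·m⁻¹·s⁻¹.

(3)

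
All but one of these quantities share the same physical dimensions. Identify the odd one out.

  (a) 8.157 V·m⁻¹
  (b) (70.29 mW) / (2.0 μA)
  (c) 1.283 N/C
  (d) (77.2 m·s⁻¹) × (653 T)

(b)

Work out the base dimensions of each:
  (a) V·m⁻¹ = J·C⁻¹·m⁻¹ = kg·m·s⁻³·A⁻¹
  (b) [kg·m²·s⁻³] / [A] = kg·m²·s⁻³·A⁻¹
  (c) N·C⁻¹ = kg·m·s⁻²·(s·A)⁻¹ = kg·m·s⁻³·A⁻¹
  (d) [m·s⁻¹] · [kg·s⁻²·A⁻¹] = kg·m·s⁻³·A⁻¹
All reduce to kg·m·s⁻³·A⁻¹ except (b), which is kg·m²·s⁻³·A⁻¹.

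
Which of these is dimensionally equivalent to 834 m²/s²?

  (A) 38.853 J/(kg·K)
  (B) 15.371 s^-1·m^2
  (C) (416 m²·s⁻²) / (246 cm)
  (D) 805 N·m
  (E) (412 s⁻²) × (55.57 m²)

(E)

Reference: m²·s⁻².
Each option:
  (A) J·kg⁻¹·K⁻¹ = N·m·kg⁻¹·K⁻¹ = m²·s⁻²·K⁻¹
  (B) m²·s⁻¹
  (C) [m²·s⁻²] / [m] = m·s⁻²
  (D) N·m = kg·m·s⁻²·m = kg·m²·s⁻²
  (E) [s⁻²] · [m²] = m²·s⁻²  ← same
Only (E) matches m²·s⁻².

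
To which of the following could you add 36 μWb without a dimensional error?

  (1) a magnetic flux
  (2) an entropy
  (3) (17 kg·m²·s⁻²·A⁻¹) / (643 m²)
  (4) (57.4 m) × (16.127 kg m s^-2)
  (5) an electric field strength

(1)

Reference: Wb = V·s = kg·m²·s⁻²·A⁻¹.
Each option:
  (1) [magnetic flux] = kg·m²·s⁻²·A⁻¹  ← same
  (2) [entropy] = kg·m²·s⁻²·K⁻¹
  (3) [kg·m²·s⁻²·A⁻¹] / [m²] = kg·s⁻²·A⁻¹
  (4) [m] · [kg·m·s⁻²] = kg·m²·s⁻²
  (5) [electric field strength] = kg·m·s⁻³·A⁻¹
Only (1) matches kg·m²·s⁻²·A⁻¹.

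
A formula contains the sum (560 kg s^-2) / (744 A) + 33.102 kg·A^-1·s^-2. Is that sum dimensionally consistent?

Expand each in SI base units:
  (560 kg s^-2) / (744 A):  [kg·s⁻²] / [A] = kg·s⁻²·A⁻¹
  33.102 kg·A^-1·s^-2:  kg·s⁻²·A⁻¹
Both are kg·s⁻²·A⁻¹, so they have the same dimensions and can be added.

Yes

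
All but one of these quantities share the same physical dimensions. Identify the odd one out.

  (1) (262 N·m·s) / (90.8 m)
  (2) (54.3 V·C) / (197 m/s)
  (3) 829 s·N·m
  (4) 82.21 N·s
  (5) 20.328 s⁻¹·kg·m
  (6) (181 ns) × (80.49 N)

(3)

In SI base units:
  (1) [kg·m²·s⁻¹] / [m] = kg·m·s⁻¹
  (2) [kg·m²·s⁻²] / [m·s⁻¹] = kg·m·s⁻¹
  (3) N·m·s = kg·m·s⁻²·m·s = kg·m²·s⁻¹
  (4) N·s = kg·m·s⁻²·s = kg·m·s⁻¹
  (5) kg·m·s⁻¹
  (6) [s] · [kg·m·s⁻²] = kg·m·s⁻¹
All reduce to kg·m·s⁻¹ except (3), which is kg·m²·s⁻¹.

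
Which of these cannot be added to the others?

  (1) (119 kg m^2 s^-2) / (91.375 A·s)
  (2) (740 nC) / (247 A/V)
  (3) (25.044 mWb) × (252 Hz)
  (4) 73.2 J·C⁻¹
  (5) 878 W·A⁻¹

Work out the base dimensions of each:
  (1) [kg·m²·s⁻²] / [s·A] = kg·m²·s⁻³·A⁻¹
  (2) [s·A] / [kg⁻¹·m⁻²·s³·A²] = kg·m²·s⁻²·A⁻¹
  (3) [kg·m²·s⁻²·A⁻¹] · [s⁻¹] = kg·m²·s⁻³·A⁻¹
  (4) J·C⁻¹ = N·m·(s·A)⁻¹ = kg·m²·s⁻³·A⁻¹
  (5) W·A⁻¹ = J·s⁻¹·A⁻¹ = kg·m²·s⁻³·A⁻¹
All reduce to kg·m²·s⁻³·A⁻¹ except (2), which is kg·m²·s⁻²·A⁻¹.

(2)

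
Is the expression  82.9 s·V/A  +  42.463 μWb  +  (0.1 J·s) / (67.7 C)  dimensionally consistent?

No

Dimensions:
  82.9 s·V/A:  V·s·A⁻¹ = J·C⁻¹·s·A⁻¹ = kg·m²·s⁻²·A⁻²
  42.463 μWb:  Wb = V·s = kg·m²·s⁻²·A⁻¹
  (0.1 J·s) / (67.7 C):  [kg·m²·s⁻¹] / [s·A] = kg·m²·s⁻²·A⁻¹
The terms do not share a single dimension (kg·m²·s⁻²·A⁻² vs kg·m²·s⁻²·A⁻¹).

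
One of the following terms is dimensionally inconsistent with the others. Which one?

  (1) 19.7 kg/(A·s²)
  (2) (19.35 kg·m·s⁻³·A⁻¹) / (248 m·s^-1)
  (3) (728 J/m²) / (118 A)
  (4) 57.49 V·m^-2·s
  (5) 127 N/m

(5)

Work out the base dimensions of each:
  (1) kg·s⁻²·A⁻¹
  (2) [kg·m·s⁻³·A⁻¹] / [m·s⁻¹] = kg·s⁻²·A⁻¹
  (3) [kg·s⁻²] / [A] = kg·s⁻²·A⁻¹
  (4) V·s·m⁻² = J·C⁻¹·s·m⁻² = kg·s⁻²·A⁻¹
  (5) N·m⁻¹ = kg·m·s⁻²·m⁻¹ = kg·s⁻²
All reduce to kg·s⁻²·A⁻¹ except (5), which is kg·s⁻².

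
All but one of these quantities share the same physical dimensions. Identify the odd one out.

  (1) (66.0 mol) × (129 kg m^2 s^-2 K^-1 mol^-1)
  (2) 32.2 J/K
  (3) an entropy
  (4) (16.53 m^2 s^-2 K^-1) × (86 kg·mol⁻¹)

(4)

Dimensions:
  (1) [mol] · [kg·m²·s⁻²·K⁻¹·mol⁻¹] = kg·m²·s⁻²·K⁻¹
  (2) J·K⁻¹ = N·m·K⁻¹ = kg·m²·s⁻²·K⁻¹
  (3) [entropy] = kg·m²·s⁻²·K⁻¹
  (4) [m²·s⁻²·K⁻¹] · [kg·mol⁻¹] = kg·m²·s⁻²·K⁻¹·mol⁻¹
All reduce to kg·m²·s⁻²·K⁻¹ except (4), which is kg·m²·s⁻²·K⁻¹·mol⁻¹.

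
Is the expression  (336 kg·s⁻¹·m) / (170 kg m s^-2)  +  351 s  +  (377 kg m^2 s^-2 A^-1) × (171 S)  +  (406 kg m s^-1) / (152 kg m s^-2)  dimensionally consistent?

No

Reduce each to base SI dimensions:
  (336 kg·s⁻¹·m) / (170 kg m s^-2):  [kg·m·s⁻¹] / [kg·m·s⁻²] = s
  351 s:  s
  (377 kg m^2 s^-2 A^-1) × (171 S):  [kg·m²·s⁻²·A⁻¹] · [kg⁻¹·m⁻²·s³·A²] = s·A
  (406 kg m s^-1) / (152 kg m s^-2):  [kg·m·s⁻¹] / [kg·m·s⁻²] = s
The terms do not share a single dimension (s vs s·A).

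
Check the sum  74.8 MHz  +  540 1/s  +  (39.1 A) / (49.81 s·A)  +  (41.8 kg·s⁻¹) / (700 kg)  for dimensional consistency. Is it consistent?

Yes

Work out the base dimensions of each:
  74.8 MHz:  Hz = s⁻¹
  540 1/s:  s⁻¹
  (39.1 A) / (49.81 s·A):  [A] / [s·A] = s⁻¹
  (41.8 kg·s⁻¹) / (700 kg):  [kg·s⁻¹] / [kg] = s⁻¹
Every term reduces to s⁻¹.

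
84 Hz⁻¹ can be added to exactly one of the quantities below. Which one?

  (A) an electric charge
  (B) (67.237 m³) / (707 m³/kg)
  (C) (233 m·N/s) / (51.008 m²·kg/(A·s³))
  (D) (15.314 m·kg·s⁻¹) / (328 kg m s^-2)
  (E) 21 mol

Reference: Hz⁻¹ = (s⁻¹)⁻¹ = s.
Each option:
  (A) [electric charge] = s·A
  (B) [m³] / [kg⁻¹·m³] = kg
  (C) [kg·m²·s⁻³] / [kg·m²·s⁻³·A⁻¹] = A
  (D) [kg·m·s⁻¹] / [kg·m·s⁻²] = s  ← same
  (E) mol
Only (D) matches s.

(D)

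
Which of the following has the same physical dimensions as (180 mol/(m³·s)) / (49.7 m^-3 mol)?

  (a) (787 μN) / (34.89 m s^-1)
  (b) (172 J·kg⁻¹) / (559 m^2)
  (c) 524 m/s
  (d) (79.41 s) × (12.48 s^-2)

(d)

Reference: [m⁻³·s⁻¹·mol] / [m⁻³·mol] = s⁻¹.
Each option:
  (a) [kg·m·s⁻²] / [m·s⁻¹] = kg·s⁻¹
  (b) [m²·s⁻²] / [m²] = s⁻²
  (c) m·s⁻¹
  (d) [s] · [s⁻²] = s⁻¹  ← same
Only (d) matches s⁻¹.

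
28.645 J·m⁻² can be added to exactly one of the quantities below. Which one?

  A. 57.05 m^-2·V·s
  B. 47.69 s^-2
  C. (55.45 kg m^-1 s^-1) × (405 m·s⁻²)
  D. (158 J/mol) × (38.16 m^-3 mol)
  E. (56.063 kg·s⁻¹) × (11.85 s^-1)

Reference: J·m⁻² = N·m·m⁻² = kg·s⁻².
Each option:
  A. V·s·m⁻² = J·C⁻¹·s·m⁻² = kg·s⁻²·A⁻¹
  B. s⁻²
  C. [kg·m⁻¹·s⁻¹] · [m·s⁻²] = kg·s⁻³
  D. [kg·m²·s⁻²·mol⁻¹] · [m⁻³·mol] = kg·m⁻¹·s⁻²
  E. [kg·s⁻¹] · [s⁻¹] = kg·s⁻²  ← same
Only E. matches kg·s⁻².

E.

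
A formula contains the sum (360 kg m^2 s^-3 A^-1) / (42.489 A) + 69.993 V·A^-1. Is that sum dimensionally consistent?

Yes

Expand each in SI base units:
  (360 kg m^2 s^-3 A^-1) / (42.489 A):  [kg·m²·s⁻³·A⁻¹] / [A] = kg·m²·s⁻³·A⁻²
  69.993 V·A^-1:  V·A⁻¹ = J·C⁻¹·A⁻¹ = kg·m²·s⁻³·A⁻²
Both are kg·m²·s⁻³·A⁻², so they have the same dimensions and can be added.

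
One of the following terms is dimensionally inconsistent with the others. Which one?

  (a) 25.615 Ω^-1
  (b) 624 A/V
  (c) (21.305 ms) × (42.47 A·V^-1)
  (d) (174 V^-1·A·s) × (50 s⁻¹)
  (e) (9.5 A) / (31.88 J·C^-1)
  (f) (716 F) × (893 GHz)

(c)

Work out the base dimensions of each:
  (a) Ω⁻¹ = (V·A⁻¹)⁻¹ = kg⁻¹·m⁻²·s³·A²
  (b) A·V⁻¹ = A·(J·C⁻¹)⁻¹ = kg⁻¹·m⁻²·s³·A²
  (c) [s] · [kg⁻¹·m⁻²·s³·A²] = kg⁻¹·m⁻²·s⁴·A²
  (d) [kg⁻¹·m⁻²·s⁴·A²] · [s⁻¹] = kg⁻¹·m⁻²·s³·A²
  (e) [A] / [kg·m²·s⁻³·A⁻¹] = kg⁻¹·m⁻²·s³·A²
  (f) [kg⁻¹·m⁻²·s⁴·A²] · [s⁻¹] = kg⁻¹·m⁻²·s³·A²
All reduce to kg⁻¹·m⁻²·s³·A² except (c), which is kg⁻¹·m⁻²·s⁴·A².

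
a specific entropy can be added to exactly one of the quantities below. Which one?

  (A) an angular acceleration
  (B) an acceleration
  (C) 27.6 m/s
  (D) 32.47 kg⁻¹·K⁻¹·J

Reference: [specific entropy] = m²·s⁻²·K⁻¹.
Each option:
  (A) [angular acceleration] = s⁻²
  (B) [acceleration] = m·s⁻²
  (C) m·s⁻¹
  (D) J·kg⁻¹·K⁻¹ = N·m·kg⁻¹·K⁻¹ = m²·s⁻²·K⁻¹  ← same
Only (D) matches m²·s⁻²·K⁻¹.

(D)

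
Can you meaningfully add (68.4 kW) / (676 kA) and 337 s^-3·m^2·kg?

In SI base units:
  (68.4 kW) / (676 kA):  [kg·m²·s⁻³] / [A] = kg·m²·s⁻³·A⁻¹
  337 s^-3·m^2·kg:  kg·m²·s⁻³
kg·m²·s⁻³·A⁻¹ ≠ kg·m²·s⁻³, so they cannot be added.

No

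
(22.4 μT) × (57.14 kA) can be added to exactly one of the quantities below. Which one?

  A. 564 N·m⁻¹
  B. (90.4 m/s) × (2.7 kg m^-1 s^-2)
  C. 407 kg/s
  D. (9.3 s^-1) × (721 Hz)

A.

Reference: [kg·s⁻²·A⁻¹] · [A] = kg·s⁻².
Each option:
  A. N·m⁻¹ = kg·m·s⁻²·m⁻¹ = kg·s⁻²  ← same
  B. [m·s⁻¹] · [kg·m⁻¹·s⁻²] = kg·s⁻³
  C. kg·s⁻¹
  D. [s⁻¹] · [s⁻¹] = s⁻²
Only A. matches kg·s⁻².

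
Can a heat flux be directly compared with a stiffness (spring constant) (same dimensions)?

Reduce each to base SI dimensions:
  a heat flux:  [heat flux] = kg·s⁻³
  a stiffness (spring constant):  [stiffness (spring constant)] = kg·s⁻²
kg·s⁻³ ≠ kg·s⁻², so they cannot be added.

No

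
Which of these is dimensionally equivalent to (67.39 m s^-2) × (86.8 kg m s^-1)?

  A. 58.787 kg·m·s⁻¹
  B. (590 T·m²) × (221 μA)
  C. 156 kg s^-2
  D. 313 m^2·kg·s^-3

D.

Reference: [m·s⁻²] · [kg·m·s⁻¹] = kg·m²·s⁻³.
Each option:
  A. kg·m·s⁻¹
  B. [kg·m²·s⁻²·A⁻¹] · [A] = kg·m²·s⁻²
  C. kg·s⁻²
  D. kg·m²·s⁻³  ← same
Only D. matches kg·m²·s⁻³.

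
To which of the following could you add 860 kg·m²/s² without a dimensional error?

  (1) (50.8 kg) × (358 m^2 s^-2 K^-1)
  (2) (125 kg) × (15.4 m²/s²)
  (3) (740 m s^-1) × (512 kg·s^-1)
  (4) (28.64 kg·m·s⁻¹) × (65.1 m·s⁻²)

Reference: kg·m²·s⁻².
Each option:
  (1) [kg] · [m²·s⁻²·K⁻¹] = kg·m²·s⁻²·K⁻¹
  (2) [kg] · [m²·s⁻²] = kg·m²·s⁻²  ← same
  (3) [m·s⁻¹] · [kg·s⁻¹] = kg·m·s⁻²
  (4) [kg·m·s⁻¹] · [m·s⁻²] = kg·m²·s⁻³
Only (2) matches kg·m²·s⁻².

(2)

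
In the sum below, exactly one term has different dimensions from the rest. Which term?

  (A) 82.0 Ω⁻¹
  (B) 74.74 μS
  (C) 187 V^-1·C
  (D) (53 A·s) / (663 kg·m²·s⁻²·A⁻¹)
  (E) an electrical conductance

(C)

Reduce each to base SI dimensions:
  (A) Ω⁻¹ = (V·A⁻¹)⁻¹ = kg⁻¹·m⁻²·s³·A²
  (B) S = Ω⁻¹ = kg⁻¹·m⁻²·s³·A²
  (C) C·V⁻¹ = s·A·(J·C⁻¹)⁻¹ = kg⁻¹·m⁻²·s⁴·A²
  (D) [s·A] / [kg·m²·s⁻²·A⁻¹] = kg⁻¹·m⁻²·s³·A²
  (E) [electrical conductance] = kg⁻¹·m⁻²·s³·A²
All reduce to kg⁻¹·m⁻²·s³·A² except (C), which is kg⁻¹·m⁻²·s⁴·A².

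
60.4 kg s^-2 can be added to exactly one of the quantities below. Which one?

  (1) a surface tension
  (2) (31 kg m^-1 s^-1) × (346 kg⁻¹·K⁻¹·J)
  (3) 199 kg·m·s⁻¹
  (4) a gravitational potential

Reference: kg·s⁻².
Each option:
  (1) [surface tension] = kg·s⁻²  ← same
  (2) [kg·m⁻¹·s⁻¹] · [m²·s⁻²·K⁻¹] = kg·m·s⁻³·K⁻¹
  (3) kg·m·s⁻¹
  (4) [gravitational potential] = m²·s⁻²
Only (1) matches kg·s⁻².

(1)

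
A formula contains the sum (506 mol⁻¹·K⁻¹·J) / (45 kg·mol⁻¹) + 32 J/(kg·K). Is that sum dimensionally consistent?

Yes

In SI base units:
  (506 mol⁻¹·K⁻¹·J) / (45 kg·mol⁻¹):  [kg·m²·s⁻²·K⁻¹·mol⁻¹] / [kg·mol⁻¹] = m²·s⁻²·K⁻¹
  32 J/(kg·K):  J·kg⁻¹·K⁻¹ = N·m·kg⁻¹·K⁻¹ = m²·s⁻²·K⁻¹
Both are m²·s⁻²·K⁻¹, so they have the same dimensions and can be added.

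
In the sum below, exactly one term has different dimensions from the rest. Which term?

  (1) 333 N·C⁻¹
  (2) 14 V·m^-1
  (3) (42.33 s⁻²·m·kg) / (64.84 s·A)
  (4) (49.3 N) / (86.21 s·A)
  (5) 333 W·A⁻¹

In SI base units:
  (1) N·C⁻¹ = kg·m·s⁻²·(s·A)⁻¹ = kg·m·s⁻³·A⁻¹
  (2) V·m⁻¹ = J·C⁻¹·m⁻¹ = kg·m·s⁻³·A⁻¹
  (3) [kg·m·s⁻²] / [s·A] = kg·m·s⁻³·A⁻¹
  (4) [kg·m·s⁻²] / [s·A] = kg·m·s⁻³·A⁻¹
  (5) W·A⁻¹ = J·s⁻¹·A⁻¹ = kg·m²·s⁻³·A⁻¹
All reduce to kg·m·s⁻³·A⁻¹ except (5), which is kg·m²·s⁻³·A⁻¹.

(5)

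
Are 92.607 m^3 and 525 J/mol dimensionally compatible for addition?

No

Reduce each to base SI dimensions:
  92.607 m^3:  m³
  525 J/mol:  J·mol⁻¹ = N·m·mol⁻¹ = kg·m²·s⁻²·mol⁻¹
m³ ≠ kg·m²·s⁻²·mol⁻¹, so they cannot be added.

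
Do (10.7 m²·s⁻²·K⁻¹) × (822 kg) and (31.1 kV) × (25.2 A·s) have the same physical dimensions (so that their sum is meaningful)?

No

Dimensions:
  (10.7 m²·s⁻²·K⁻¹) × (822 kg):  [m²·s⁻²·K⁻¹] · [kg] = kg·m²·s⁻²·K⁻¹
  (31.1 kV) × (25.2 A·s):  [kg·m²·s⁻³·A⁻¹] · [s·A] = kg·m²·s⁻²
kg·m²·s⁻²·K⁻¹ ≠ kg·m²·s⁻², so they cannot be added.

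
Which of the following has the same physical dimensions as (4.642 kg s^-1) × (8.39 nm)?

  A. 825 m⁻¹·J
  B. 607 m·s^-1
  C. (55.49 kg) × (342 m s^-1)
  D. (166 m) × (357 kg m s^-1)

Reference: [kg·s⁻¹] · [m] = kg·m·s⁻¹.
Each option:
  A. J·m⁻¹ = N·m·m⁻¹ = kg·m·s⁻²
  B. m·s⁻¹
  C. [kg] · [m·s⁻¹] = kg·m·s⁻¹  ← same
  D. [m] · [kg·m·s⁻¹] = kg·m²·s⁻¹
Only C. matches kg·m·s⁻¹.

C.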